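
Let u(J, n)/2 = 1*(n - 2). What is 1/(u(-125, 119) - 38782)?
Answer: -1/38548 ≈ -2.5942e-5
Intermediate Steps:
u(J, n) = -4 + 2*n (u(J, n) = 2*(1*(n - 2)) = 2*(1*(-2 + n)) = 2*(-2 + n) = -4 + 2*n)
1/(u(-125, 119) - 38782) = 1/((-4 + 2*119) - 38782) = 1/((-4 + 238) - 38782) = 1/(234 - 38782) = 1/(-38548) = -1/38548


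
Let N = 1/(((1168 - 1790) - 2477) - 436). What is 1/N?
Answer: -3535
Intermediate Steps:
N = -1/3535 (N = 1/((-622 - 2477) - 436) = 1/(-3099 - 436) = 1/(-3535) = -1/3535 ≈ -0.00028289)
1/N = 1/(-1/3535) = -3535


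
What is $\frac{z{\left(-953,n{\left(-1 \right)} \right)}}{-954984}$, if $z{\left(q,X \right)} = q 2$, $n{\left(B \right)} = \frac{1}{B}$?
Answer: $\frac{953}{477492} \approx 0.0019958$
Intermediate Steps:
$z{\left(q,X \right)} = 2 q$
$\frac{z{\left(-953,n{\left(-1 \right)} \right)}}{-954984} = \frac{2 \left(-953\right)}{-954984} = \left(-1906\right) \left(- \frac{1}{954984}\right) = \frac{953}{477492}$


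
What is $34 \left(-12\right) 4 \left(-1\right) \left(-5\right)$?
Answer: $-8160$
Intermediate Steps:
$34 \left(-12\right) 4 \left(-1\right) \left(-5\right) = - 408 \left(\left(-4\right) \left(-5\right)\right) = \left(-408\right) 20 = -8160$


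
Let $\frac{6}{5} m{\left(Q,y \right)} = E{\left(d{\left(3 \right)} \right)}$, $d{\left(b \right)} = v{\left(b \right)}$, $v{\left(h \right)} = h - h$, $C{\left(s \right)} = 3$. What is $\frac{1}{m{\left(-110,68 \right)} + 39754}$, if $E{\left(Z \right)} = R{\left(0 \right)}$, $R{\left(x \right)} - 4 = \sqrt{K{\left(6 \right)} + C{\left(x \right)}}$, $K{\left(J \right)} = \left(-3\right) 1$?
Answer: $\frac{3}{119272} \approx 2.5153 \cdot 10^{-5}$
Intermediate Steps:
$v{\left(h \right)} = 0$
$K{\left(J \right)} = -3$
$d{\left(b \right)} = 0$
$R{\left(x \right)} = 4$ ($R{\left(x \right)} = 4 + \sqrt{-3 + 3} = 4 + \sqrt{0} = 4 + 0 = 4$)
$E{\left(Z \right)} = 4$
$m{\left(Q,y \right)} = \frac{10}{3}$ ($m{\left(Q,y \right)} = \frac{5}{6} \cdot 4 = \frac{10}{3}$)
$\frac{1}{m{\left(-110,68 \right)} + 39754} = \frac{1}{\frac{10}{3} + 39754} = \frac{1}{\frac{119272}{3}} = \frac{3}{119272}$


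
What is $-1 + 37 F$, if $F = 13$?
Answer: $480$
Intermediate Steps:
$-1 + 37 F = -1 + 37 \cdot 13 = -1 + 481 = 480$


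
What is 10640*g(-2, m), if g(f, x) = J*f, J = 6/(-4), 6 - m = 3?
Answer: 31920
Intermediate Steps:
m = 3 (m = 6 - 1*3 = 6 - 3 = 3)
J = -3/2 (J = 6*(-¼) = -3/2 ≈ -1.5000)
g(f, x) = -3*f/2
10640*g(-2, m) = 10640*(-3/2*(-2)) = 10640*3 = 31920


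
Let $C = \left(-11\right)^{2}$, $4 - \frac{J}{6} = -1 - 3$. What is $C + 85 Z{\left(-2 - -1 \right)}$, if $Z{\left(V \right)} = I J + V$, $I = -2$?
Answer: $-8124$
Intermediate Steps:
$J = 48$ ($J = 24 - 6 \left(-1 - 3\right) = 24 - -24 = 24 + 24 = 48$)
$C = 121$
$Z{\left(V \right)} = -96 + V$ ($Z{\left(V \right)} = \left(-2\right) 48 + V = -96 + V$)
$C + 85 Z{\left(-2 - -1 \right)} = 121 + 85 \left(-96 - 1\right) = 121 + 85 \left(-97\right) = 121 - 8245 = -8124$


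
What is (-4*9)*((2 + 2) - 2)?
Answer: -72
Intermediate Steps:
(-4*9)*((2 + 2) - 2) = -36*(4 - 2) = -36*2 = -72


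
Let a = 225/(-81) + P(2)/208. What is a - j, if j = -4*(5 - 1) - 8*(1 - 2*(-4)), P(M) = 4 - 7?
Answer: 159509/1872 ≈ 85.208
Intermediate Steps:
P(M) = -3
j = -88 (j = -4*4 - 8*(1 + 8) = -16 - 8*9 = -16 - 72 = -88)
a = -5227/1872 (a = 225/(-81) - 3/208 = 225*(-1/81) - 3*1/208 = -25/9 - 3/208 = -5227/1872 ≈ -2.7922)
a - j = -5227/1872 - 1*(-88) = -5227/1872 + 88 = 159509/1872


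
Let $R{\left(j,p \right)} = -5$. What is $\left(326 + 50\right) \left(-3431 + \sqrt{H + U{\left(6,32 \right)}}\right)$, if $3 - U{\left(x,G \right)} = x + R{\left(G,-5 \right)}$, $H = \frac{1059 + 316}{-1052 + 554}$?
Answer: $-1290056 + \frac{188 i \sqrt{188742}}{249} \approx -1.2901 \cdot 10^{6} + 328.01 i$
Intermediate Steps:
$H = - \frac{1375}{498}$ ($H = \frac{1375}{-498} = 1375 \left(- \frac{1}{498}\right) = - \frac{1375}{498} \approx -2.761$)
$U{\left(x,G \right)} = 8 - x$ ($U{\left(x,G \right)} = 3 - \left(x - 5\right) = 3 - \left(-5 + x\right) = 8 - x$)
$\left(326 + 50\right) \left(-3431 + \sqrt{H + U{\left(6,32 \right)}}\right) = \left(326 + 50\right) \left(-3431 + \sqrt{- \frac{1375}{498} + \left(8 - 6\right)}\right) = 376 \left(-3431 + \sqrt{- \frac{1375}{498} + \left(8 - 6\right)}\right) = 376 \left(-3431 + \sqrt{- \frac{1375}{498} + 2}\right) = 376 \left(-3431 + \sqrt{- \frac{379}{498}}\right) = 376 \left(-3431 + \frac{i \sqrt{188742}}{498}\right) = -1290056 + \frac{188 i \sqrt{188742}}{249}$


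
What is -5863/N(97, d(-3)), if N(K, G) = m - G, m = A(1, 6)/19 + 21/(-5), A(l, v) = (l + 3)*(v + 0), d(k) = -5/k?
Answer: 40755/32 ≈ 1273.6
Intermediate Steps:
A(l, v) = v*(3 + l) (A(l, v) = (3 + l)*v = v*(3 + l))
m = -279/95 (m = (6*(3 + 1))/19 + 21/(-5) = (6*4)*(1/19) + 21*(-⅕) = 24*(1/19) - 21/5 = 24/19 - 21/5 = -279/95 ≈ -2.9368)
N(K, G) = -279/95 - G
-5863/N(97, d(-3)) = -5863/(-279/95 - (-5)/(-3)) = -5863/(-279/95 - (-5)*(-1)/3) = -5863/(-279/95 - 1*5/3) = -5863/(-279/95 - 5/3) = -5863/(-1312/285) = -5863*(-285/1312) = 40755/32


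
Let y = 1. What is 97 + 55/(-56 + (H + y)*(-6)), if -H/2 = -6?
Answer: 12943/134 ≈ 96.590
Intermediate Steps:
H = 12 (H = -2*(-6) = 12)
97 + 55/(-56 + (H + y)*(-6)) = 97 + 55/(-56 + (12 + 1)*(-6)) = 97 + 55/(-56 + 13*(-6)) = 97 + 55/(-56 - 78) = 97 + 55/(-134) = 97 + 55*(-1/134) = 97 - 55/134 = 12943/134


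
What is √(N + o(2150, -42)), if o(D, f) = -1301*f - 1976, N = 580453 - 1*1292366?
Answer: I*√659247 ≈ 811.94*I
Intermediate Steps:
N = -711913 (N = 580453 - 1292366 = -711913)
o(D, f) = -1976 - 1301*f
√(N + o(2150, -42)) = √(-711913 + (-1976 - 1301*(-42))) = √(-711913 + (-1976 + 54642)) = √(-711913 + 52666) = √(-659247) = I*√659247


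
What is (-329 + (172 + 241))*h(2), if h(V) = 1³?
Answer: 84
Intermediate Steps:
h(V) = 1
(-329 + (172 + 241))*h(2) = (-329 + (172 + 241))*1 = (-329 + 413)*1 = 84*1 = 84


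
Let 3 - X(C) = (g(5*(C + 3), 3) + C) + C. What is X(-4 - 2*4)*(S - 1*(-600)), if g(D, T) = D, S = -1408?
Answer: -58176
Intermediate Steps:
X(C) = -12 - 7*C (X(C) = 3 - ((5*(C + 3) + C) + C) = 3 - ((5*(3 + C) + C) + C) = 3 - (((15 + 5*C) + C) + C) = 3 - ((15 + 6*C) + C) = 3 - (15 + 7*C) = 3 + (-15 - 7*C) = -12 - 7*C)
X(-4 - 2*4)*(S - 1*(-600)) = (-12 - 7*(-4 - 2*4))*(-1408 - 1*(-600)) = (-12 - 7*(-4 - 8))*(-1408 + 600) = (-12 - 7*(-12))*(-808) = (-12 + 84)*(-808) = 72*(-808) = -58176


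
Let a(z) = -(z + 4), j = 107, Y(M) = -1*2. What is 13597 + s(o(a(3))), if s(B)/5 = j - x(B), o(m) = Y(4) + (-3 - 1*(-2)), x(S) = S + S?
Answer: 14162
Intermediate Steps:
Y(M) = -2
x(S) = 2*S
a(z) = -4 - z (a(z) = -(4 + z) = -4 - z)
o(m) = -3 (o(m) = -2 + (-3 - 1*(-2)) = -2 + (-3 + 2) = -2 - 1 = -3)
s(B) = 535 - 10*B (s(B) = 5*(107 - 2*B) = 535 - 10*B)
13597 + s(o(a(3))) = 13597 + (535 - 10*(-3)) = 13597 + (535 + 30) = 13597 + 565 = 14162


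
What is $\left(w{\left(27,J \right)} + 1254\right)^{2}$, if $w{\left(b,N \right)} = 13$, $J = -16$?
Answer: $1605289$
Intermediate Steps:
$\left(w{\left(27,J \right)} + 1254\right)^{2} = \left(13 + 1254\right)^{2} = 1267^{2} = 1605289$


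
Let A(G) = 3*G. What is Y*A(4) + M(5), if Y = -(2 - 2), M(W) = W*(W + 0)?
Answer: 25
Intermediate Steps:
M(W) = W**2 (M(W) = W*W = W**2)
Y = 0 (Y = -1*0 = 0)
Y*A(4) + M(5) = 0*(3*4) + 5**2 = 0*12 + 25 = 0 + 25 = 25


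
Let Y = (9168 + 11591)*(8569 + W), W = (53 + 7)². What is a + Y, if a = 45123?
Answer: 252661394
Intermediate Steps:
W = 3600 (W = 60² = 3600)
Y = 252616271 (Y = (9168 + 11591)*(8569 + 3600) = 20759*12169 = 252616271)
a + Y = 45123 + 252616271 = 252661394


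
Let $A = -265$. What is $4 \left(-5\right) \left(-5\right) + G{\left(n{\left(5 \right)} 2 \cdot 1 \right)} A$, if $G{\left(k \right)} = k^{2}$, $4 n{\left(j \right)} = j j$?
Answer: $- \frac{165225}{4} \approx -41306.0$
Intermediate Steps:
$n{\left(j \right)} = \frac{j^{2}}{4}$ ($n{\left(j \right)} = \frac{j j}{4} = \frac{j^{2}}{4}$)
$4 \left(-5\right) \left(-5\right) + G{\left(n{\left(5 \right)} 2 \cdot 1 \right)} A = 4 \left(-5\right) \left(-5\right) + \left(\frac{5^{2}}{4} \cdot 2 \cdot 1\right)^{2} \left(-265\right) = \left(-20\right) \left(-5\right) + \left(\frac{1}{4} \cdot 25 \cdot 2 \cdot 1\right)^{2} \left(-265\right) = 100 + \left(\frac{25}{4} \cdot 2 \cdot 1\right)^{2} \left(-265\right) = 100 + \left(\frac{25}{2} \cdot 1\right)^{2} \left(-265\right) = 100 + \left(\frac{25}{2}\right)^{2} \left(-265\right) = 100 + \frac{625}{4} \left(-265\right) = 100 - \frac{165625}{4} = - \frac{165225}{4}$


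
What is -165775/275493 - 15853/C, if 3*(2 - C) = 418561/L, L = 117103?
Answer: -1534350688901636/78255715101 ≈ -19607.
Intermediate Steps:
C = 284057/351309 (C = 2 - 418561/(3*117103) = 2 - ⅓*418561/117103 = 2 - 418561/351309 = 284057/351309 ≈ 0.80857)
-165775/275493 - 15853/C = -165775/275493 - 15853/284057/351309 = -165775*1/275493 - 15853*351309/284057 = -165775/275493 - 5569301577/284057 = -1534350688901636/78255715101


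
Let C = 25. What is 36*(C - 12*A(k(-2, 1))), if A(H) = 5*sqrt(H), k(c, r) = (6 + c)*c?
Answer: 900 - 4320*I*sqrt(2) ≈ 900.0 - 6109.4*I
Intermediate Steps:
k(c, r) = c*(6 + c)
36*(C - 12*A(k(-2, 1))) = 36*(25 - 60*sqrt(-2*(6 - 2))) = 36*(25 - 60*sqrt(-2*4)) = 36*(25 - 60*sqrt(-8)) = 36*(25 - 60*2*I*sqrt(2)) = 36*(25 - 120*I*sqrt(2)) = 900 - 4320*I*sqrt(2)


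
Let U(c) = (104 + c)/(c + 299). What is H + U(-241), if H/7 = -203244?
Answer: -82517201/58 ≈ -1.4227e+6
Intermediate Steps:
H = -1422708 (H = 7*(-203244) = -1422708)
U(c) = (104 + c)/(299 + c)
H + U(-241) = -1422708 + (104 - 241)/(299 - 241) = -1422708 - 137/58 = -82517201/58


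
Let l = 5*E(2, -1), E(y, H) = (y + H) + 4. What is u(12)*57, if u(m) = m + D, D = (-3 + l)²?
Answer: 28272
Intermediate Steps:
E(y, H) = 4 + H + y (E(y, H) = (H + y) + 4 = 4 + H + y)
l = 25 (l = 5*(4 - 1 + 2) = 5*5 = 25)
D = 484 (D = (-3 + 25)² = 22² = 484)
u(m) = 484 + m (u(m) = m + 484 = 484 + m)
u(12)*57 = (484 + 12)*57 = 496*57 = 28272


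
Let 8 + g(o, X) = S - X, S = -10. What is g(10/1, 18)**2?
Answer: 1296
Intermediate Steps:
g(o, X) = -18 - X (g(o, X) = -8 + (-10 - X) = -18 - X)
g(10/1, 18)**2 = (-18 - 1*18)**2 = (-18 - 18)**2 = (-36)**2 = 1296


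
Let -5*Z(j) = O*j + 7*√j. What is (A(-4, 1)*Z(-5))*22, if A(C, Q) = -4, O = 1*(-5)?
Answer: 440 + 616*I*√5/5 ≈ 440.0 + 275.48*I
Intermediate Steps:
O = -5
Z(j) = j - 7*√j/5 (Z(j) = -(-5*j + 7*√j)/5 = j - 7*√j/5)
(A(-4, 1)*Z(-5))*22 = -4*(-5 - 7*I*√5/5)*22 = (20 + 28*I*√5/5)*22 = 440 + 616*I*√5/5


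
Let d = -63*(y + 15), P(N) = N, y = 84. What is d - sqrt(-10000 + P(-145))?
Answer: -6237 - I*sqrt(10145) ≈ -6237.0 - 100.72*I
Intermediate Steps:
d = -6237 (d = -63*(84 + 15) = -63*99 = -6237)
d - sqrt(-10000 + P(-145)) = -6237 - sqrt(-10000 - 145) = -6237 - sqrt(-10145) = -6237 - I*sqrt(10145)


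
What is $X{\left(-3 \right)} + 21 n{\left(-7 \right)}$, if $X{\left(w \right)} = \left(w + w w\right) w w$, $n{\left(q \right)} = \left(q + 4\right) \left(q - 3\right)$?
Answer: $684$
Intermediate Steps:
$n{\left(q \right)} = \left(-3 + q\right) \left(4 + q\right)$ ($n{\left(q \right)} = \left(4 + q\right) \left(-3 + q\right) = \left(-3 + q\right) \left(4 + q\right)$)
$X{\left(w \right)} = w^{2} \left(w + w^{2}\right)$ ($X{\left(w \right)} = \left(w + w^{2}\right) w w = w \left(w + w^{2}\right) w = w^{2} \left(w + w^{2}\right)$)
$X{\left(-3 \right)} + 21 n{\left(-7 \right)} = \left(-3\right)^{3} \left(1 - 3\right) + 21 \left(-12 - 7 + \left(-7\right)^{2}\right) = \left(-27\right) \left(-2\right) + 21 \left(-12 - 7 + 49\right) = 54 + 21 \cdot 30 = 54 + 630 = 684$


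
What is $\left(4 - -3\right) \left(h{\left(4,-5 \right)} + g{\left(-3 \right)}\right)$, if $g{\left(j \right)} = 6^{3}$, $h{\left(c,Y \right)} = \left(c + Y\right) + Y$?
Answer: $1470$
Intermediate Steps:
$h{\left(c,Y \right)} = c + 2 Y$ ($h{\left(c,Y \right)} = \left(Y + c\right) + Y = c + 2 Y$)
$g{\left(j \right)} = 216$
$\left(4 - -3\right) \left(h{\left(4,-5 \right)} + g{\left(-3 \right)}\right) = \left(4 - -3\right) \left(\left(4 + 2 \left(-5\right)\right) + 216\right) = \left(4 + 3\right) \left(\left(4 - 10\right) + 216\right) = 7 \left(-6 + 216\right) = 7 \cdot 210 = 1470$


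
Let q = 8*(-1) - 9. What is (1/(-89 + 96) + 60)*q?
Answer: -7157/7 ≈ -1022.4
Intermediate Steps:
q = -17 (q = -8 - 9 = -17)
(1/(-89 + 96) + 60)*q = (1/(-89 + 96) + 60)*(-17) = (1/7 + 60)*(-17) = (⅐ + 60)*(-17) = (421/7)*(-17) = -7157/7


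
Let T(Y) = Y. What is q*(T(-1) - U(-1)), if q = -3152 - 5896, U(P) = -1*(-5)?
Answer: 54288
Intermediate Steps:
U(P) = 5
q = -9048
q*(T(-1) - U(-1)) = -9048*(-1 - 1*5) = -9048*(-1 - 5) = -9048*(-6) = 54288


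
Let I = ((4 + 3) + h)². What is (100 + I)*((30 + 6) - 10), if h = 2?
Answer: 4706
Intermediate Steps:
I = 81 (I = ((4 + 3) + 2)² = (7 + 2)² = 9² = 81)
(100 + I)*((30 + 6) - 10) = (100 + 81)*((30 + 6) - 10) = 181*(36 - 10) = 181*26 = 4706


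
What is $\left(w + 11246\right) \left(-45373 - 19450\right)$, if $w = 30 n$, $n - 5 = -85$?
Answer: $-573424258$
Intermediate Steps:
$n = -80$ ($n = 5 - 85 = -80$)
$w = -2400$ ($w = 30 \left(-80\right) = -2400$)
$\left(w + 11246\right) \left(-45373 - 19450\right) = \left(-2400 + 11246\right) \left(-45373 - 19450\right) = 8846 \left(-64823\right) = -573424258$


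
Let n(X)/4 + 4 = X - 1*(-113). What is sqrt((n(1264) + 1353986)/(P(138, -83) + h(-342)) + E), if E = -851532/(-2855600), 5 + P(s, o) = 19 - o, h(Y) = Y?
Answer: I*sqrt(11451654416807)/45430 ≈ 74.489*I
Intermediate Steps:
P(s, o) = 14 - o (P(s, o) = -5 + (19 - o) = 14 - o)
E = 19353/64900 (E = -851532*(-1/2855600) = 19353/64900 ≈ 0.29820)
n(X) = 436 + 4*X (n(X) = -16 + 4*(X - 1*(-113)) = -16 + 4*(X + 113) = -16 + 4*(113 + X) = -16 + (452 + 4*X) = 436 + 4*X)
sqrt((n(1264) + 1353986)/(P(138, -83) + h(-342)) + E) = sqrt(((436 + 4*1264) + 1353986)/((14 - 1*(-83)) - 342) + 19353/64900) = sqrt(((436 + 5056) + 1353986)/((14 + 83) - 342) + 19353/64900) = sqrt((5492 + 1353986)/(97 - 342) + 19353/64900) = sqrt(1359478/(-245) + 19353/64900) = sqrt(1359478*(-1/245) + 19353/64900) = sqrt(-1359478/245 + 19353/64900) = sqrt(-17645076143/3180100) = I*sqrt(11451654416807)/45430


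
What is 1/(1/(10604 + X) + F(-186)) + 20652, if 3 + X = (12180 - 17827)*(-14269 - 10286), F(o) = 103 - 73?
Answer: 85916188031498/4160180581 ≈ 20652.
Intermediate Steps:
F(o) = 30
X = 138662082 (X = -3 + (12180 - 17827)*(-14269 - 10286) = -3 - 5647*(-24555) = -3 + 138662085 = 138662082)
1/(1/(10604 + X) + F(-186)) + 20652 = 1/(1/(10604 + 138662082) + 30) + 20652 = 1/(1/138672686 + 30) + 20652 = 1/(4160180581/138672686) + 20652 = 138672686/4160180581 + 20652 = 85916188031498/4160180581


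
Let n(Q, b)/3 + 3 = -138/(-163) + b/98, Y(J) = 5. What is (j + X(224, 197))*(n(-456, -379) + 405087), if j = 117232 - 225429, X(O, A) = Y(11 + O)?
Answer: -7143510619152/163 ≈ -4.3825e+10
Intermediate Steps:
n(Q, b) = -1053/163 + 3*b/98 (n(Q, b) = -9 + 3*(-138/(-163) + b/98) = -9 + 3*(-138*(-1/163) + b*(1/98)) = -9 + 3*(138/163 + b/98) = -9 + (414/163 + 3*b/98) = -1053/163 + 3*b/98)
X(O, A) = 5
j = -108197
(j + X(224, 197))*(n(-456, -379) + 405087) = (-108197 + 5)*((-1053/163 + (3/98)*(-379)) + 405087) = -108192*((-1053/163 - 1137/98) + 405087) = -108192*(-288525/15974 + 405087) = -108192*6470571213/15974 = -7143510619152/163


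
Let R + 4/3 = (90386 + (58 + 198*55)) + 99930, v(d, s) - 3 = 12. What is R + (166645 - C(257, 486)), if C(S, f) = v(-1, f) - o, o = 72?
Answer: 1103894/3 ≈ 3.6796e+5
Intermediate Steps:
v(d, s) = 15 (v(d, s) = 3 + 12 = 15)
C(S, f) = -57 (C(S, f) = 15 - 1*72 = 15 - 72 = -57)
R = 603788/3 (R = -4/3 + ((90386 + (58 + 198*55)) + 99930) = -4/3 + ((90386 + (58 + 10890)) + 99930) = -4/3 + ((90386 + 10948) + 99930) = -4/3 + (101334 + 99930) = -4/3 + 201264 = 603788/3 ≈ 2.0126e+5)
R + (166645 - C(257, 486)) = 603788/3 + (166645 - 1*(-57)) = 603788/3 + (166645 + 57) = 603788/3 + 166702 = 1103894/3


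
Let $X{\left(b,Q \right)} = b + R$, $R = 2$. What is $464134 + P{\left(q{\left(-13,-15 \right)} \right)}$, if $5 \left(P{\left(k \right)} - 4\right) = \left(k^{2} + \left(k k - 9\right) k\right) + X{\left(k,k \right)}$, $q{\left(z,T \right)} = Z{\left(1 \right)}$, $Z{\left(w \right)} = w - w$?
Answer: $\frac{2320692}{5} \approx 4.6414 \cdot 10^{5}$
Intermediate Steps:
$Z{\left(w \right)} = 0$
$q{\left(z,T \right)} = 0$
$X{\left(b,Q \right)} = 2 + b$ ($X{\left(b,Q \right)} = b + 2 = 2 + b$)
$P{\left(k \right)} = \frac{22}{5} + \frac{k}{5} + \frac{k^{2}}{5} + \frac{k \left(-9 + k^{2}\right)}{5}$ ($P{\left(k \right)} = 4 + \frac{\left(k^{2} + \left(k k - 9\right) k\right) + \left(2 + k\right)}{5} = 4 + \frac{\left(k^{2} + \left(k^{2} - 9\right) k\right) + \left(2 + k\right)}{5} = 4 + \frac{\left(k^{2} + \left(-9 + k^{2}\right) k\right) + \left(2 + k\right)}{5} = 4 + \frac{\left(k^{2} + k \left(-9 + k^{2}\right)\right) + \left(2 + k\right)}{5} = 4 + \frac{2 + k + k^{2} + k \left(-9 + k^{2}\right)}{5} = 4 + \left(\frac{2}{5} + \frac{k}{5} + \frac{k^{2}}{5} + \frac{k \left(-9 + k^{2}\right)}{5}\right) = \frac{22}{5} + \frac{k}{5} + \frac{k^{2}}{5} + \frac{k \left(-9 + k^{2}\right)}{5}$)
$464134 + P{\left(q{\left(-13,-15 \right)} \right)} = 464134 + \left(\frac{22}{5} - 0 + \frac{0^{2}}{5} + \frac{0^{3}}{5}\right) = 464134 + \left(\frac{22}{5} + 0 + \frac{1}{5} \cdot 0 + \frac{1}{5} \cdot 0\right) = 464134 + \left(\frac{22}{5} + 0 + 0 + 0\right) = 464134 + \frac{22}{5} = \frac{2320692}{5}$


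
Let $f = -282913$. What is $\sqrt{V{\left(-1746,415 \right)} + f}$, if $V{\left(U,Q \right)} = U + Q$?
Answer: $2 i \sqrt{71061} \approx 533.15 i$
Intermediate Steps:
$V{\left(U,Q \right)} = Q + U$
$\sqrt{V{\left(-1746,415 \right)} + f} = \sqrt{\left(415 - 1746\right) - 282913} = \sqrt{-1331 - 282913} = \sqrt{-284244} = 2 i \sqrt{71061}$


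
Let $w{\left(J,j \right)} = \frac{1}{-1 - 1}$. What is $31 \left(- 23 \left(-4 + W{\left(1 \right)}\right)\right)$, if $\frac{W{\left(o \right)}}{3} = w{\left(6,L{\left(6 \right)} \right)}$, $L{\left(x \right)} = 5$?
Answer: $\frac{7843}{2} \approx 3921.5$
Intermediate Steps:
$w{\left(J,j \right)} = - \frac{1}{2}$ ($w{\left(J,j \right)} = \frac{1}{-2} = - \frac{1}{2}$)
$W{\left(o \right)} = - \frac{3}{2}$ ($W{\left(o \right)} = 3 \left(- \frac{1}{2}\right) = - \frac{3}{2}$)
$31 \left(- 23 \left(-4 + W{\left(1 \right)}\right)\right) = 31 \left(- 23 \left(-4 - \frac{3}{2}\right)\right) = 31 \left(\left(-23\right) \left(- \frac{11}{2}\right)\right) = 31 \cdot \frac{253}{2} = \frac{7843}{2}$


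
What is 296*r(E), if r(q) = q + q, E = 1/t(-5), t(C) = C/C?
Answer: 592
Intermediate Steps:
t(C) = 1
E = 1 (E = 1/1 = 1)
r(q) = 2*q
296*r(E) = 296*(2*1) = 296*2 = 592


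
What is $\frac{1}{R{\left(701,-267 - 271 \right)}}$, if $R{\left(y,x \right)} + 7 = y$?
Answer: $\frac{1}{694} \approx 0.0014409$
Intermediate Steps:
$R{\left(y,x \right)} = -7 + y$
$\frac{1}{R{\left(701,-267 - 271 \right)}} = \frac{1}{-7 + 701} = \frac{1}{694}$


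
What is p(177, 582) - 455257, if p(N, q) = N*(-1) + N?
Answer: -455257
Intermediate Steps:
p(N, q) = 0 (p(N, q) = -N + N = 0)
p(177, 582) - 455257 = 0 - 455257 = -455257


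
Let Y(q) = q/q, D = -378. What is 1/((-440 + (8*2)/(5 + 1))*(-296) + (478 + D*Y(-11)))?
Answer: 3/388652 ≈ 7.7190e-6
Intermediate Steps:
Y(q) = 1
1/((-440 + (8*2)/(5 + 1))*(-296) + (478 + D*Y(-11))) = 1/((-440 + (8*2)/(5 + 1))*(-296) + (478 - 378*1)) = 1/((-440 + 16/6)*(-296) + (478 - 378)) = 1/((-440 + 16*(1/6))*(-296) + 100) = 1/((-440 + 8/3)*(-296) + 100) = 1/(-1312/3*(-296) + 100) = 1/(388352/3 + 100) = 1/(388652/3) = 3/388652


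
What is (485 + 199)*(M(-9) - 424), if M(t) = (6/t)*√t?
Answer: -290016 - 1368*I ≈ -2.9002e+5 - 1368.0*I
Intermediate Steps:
M(t) = 6/√t
(485 + 199)*(M(-9) - 424) = (485 + 199)*(6/√(-9) - 424) = 684*(6*(-I/3) - 424) = 684*(-2*I - 424) = 684*(-424 - 2*I) = -290016 - 1368*I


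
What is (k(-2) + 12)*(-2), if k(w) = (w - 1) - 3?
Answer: -12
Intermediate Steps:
k(w) = -4 + w (k(w) = (-1 + w) - 3 = -4 + w)
(k(-2) + 12)*(-2) = ((-4 - 2) + 12)*(-2) = (-6 + 12)*(-2) = 6*(-2) = -12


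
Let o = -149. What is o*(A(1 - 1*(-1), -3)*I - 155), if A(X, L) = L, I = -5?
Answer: 20860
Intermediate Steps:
o*(A(1 - 1*(-1), -3)*I - 155) = -149*(-3*(-5) - 155) = -149*(15 - 155) = -149*(-140) = 20860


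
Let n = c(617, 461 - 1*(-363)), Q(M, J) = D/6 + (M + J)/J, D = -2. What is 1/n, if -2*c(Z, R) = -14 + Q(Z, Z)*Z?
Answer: -6/3043 ≈ -0.0019717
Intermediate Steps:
Q(M, J) = -1/3 + (J + M)/J (Q(M, J) = -2/6 + (M + J)/J = -2*1/6 + (J + M)/J = -1/3 + (J + M)/J)
c(Z, R) = 7 - 5*Z/6 (c(Z, R) = -(-14 + (2/3 + Z/Z)*Z)/2 = -(-14 + (2/3 + 1)*Z)/2 = -(-14 + 5*Z/3)/2 = 7 - 5*Z/6)
n = -3043/6 (n = 7 - 5/6*617 = 7 - 3085/6 = -3043/6 ≈ -507.17)
1/n = 1/(-3043/6) = -6/3043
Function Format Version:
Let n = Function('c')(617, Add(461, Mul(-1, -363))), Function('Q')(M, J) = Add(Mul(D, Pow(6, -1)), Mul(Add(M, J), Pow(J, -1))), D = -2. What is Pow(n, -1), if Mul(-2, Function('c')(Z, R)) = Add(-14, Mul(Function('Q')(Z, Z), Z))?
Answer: Rational(-6, 3043) ≈ -0.0019717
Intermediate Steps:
Function('Q')(M, J) = Add(Rational(-1, 3), Mul(Pow(J, -1), Add(J, M))) (Function('Q')(M, J) = Add(Mul(-2, Pow(6, -1)), Mul(Add(M, J), Pow(J, -1))) = Add(Mul(-2, Rational(1, 6)), Mul(Add(J, M), Pow(J, -1))) = Add(Rational(-1, 3), Mul(Pow(J, -1), Add(J, M))))
Function('c')(Z, R) = Add(7, Mul(Rational(-5, 6), Z)) (Function('c')(Z, R) = Mul(Rational(-1, 2), Add(-14, Mul(Add(Rational(2, 3), Mul(Z, Pow(Z, -1))), Z))) = Mul(Rational(-1, 2), Add(-14, Mul(Add(Rational(2, 3), 1), Z))) = Mul(Rational(-1, 2), Add(-14, Mul(Rational(5, 3), Z))) = Add(7, Mul(Rational(-5, 6), Z)))
n = Rational(-3043, 6) (n = Add(7, Mul(Rational(-5, 6), 617)) = Add(7, Rational(-3085, 6)) = Rational(-3043, 6) ≈ -507.17)
Pow(n, -1) = Pow(Rational(-3043, 6), -1) = Rational(-6, 3043)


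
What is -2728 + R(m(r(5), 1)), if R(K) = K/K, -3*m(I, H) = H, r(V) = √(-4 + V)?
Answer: -2727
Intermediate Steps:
m(I, H) = -H/3
R(K) = 1
-2728 + R(m(r(5), 1)) = -2728 + 1 = -2727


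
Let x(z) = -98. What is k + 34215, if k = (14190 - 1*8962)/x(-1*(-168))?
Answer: 1673921/49 ≈ 34162.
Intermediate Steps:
k = -2614/49 (k = (14190 - 1*8962)/(-98) = (14190 - 8962)*(-1/98) = 5228*(-1/98) = -2614/49 ≈ -53.347)
k + 34215 = -2614/49 + 34215 = 1673921/49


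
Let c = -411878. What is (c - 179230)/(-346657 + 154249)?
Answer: 49259/16034 ≈ 3.0722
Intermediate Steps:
(c - 179230)/(-346657 + 154249) = (-411878 - 179230)/(-346657 + 154249) = -591108/(-192408) = -591108*(-1/192408) = 49259/16034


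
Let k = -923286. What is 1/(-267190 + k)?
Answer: -1/1190476 ≈ -8.4000e-7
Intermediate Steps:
1/(-267190 + k) = 1/(-267190 - 923286) = 1/(-1190476) = -1/1190476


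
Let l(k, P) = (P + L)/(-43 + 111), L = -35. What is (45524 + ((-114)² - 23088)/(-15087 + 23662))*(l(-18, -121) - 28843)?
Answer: -38283990891392/29155 ≈ -1.3131e+9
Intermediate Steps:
l(k, P) = -35/68 + P/68 (l(k, P) = (P - 35)/(-43 + 111) = (-35 + P)/68 = (-35 + P)*(1/68) = -35/68 + P/68)
(45524 + ((-114)² - 23088)/(-15087 + 23662))*(l(-18, -121) - 28843) = (45524 + ((-114)² - 23088)/(-15087 + 23662))*((-35/68 + (1/68)*(-121)) - 28843) = (45524 + (12996 - 23088)/8575)*((-35/68 - 121/68) - 28843) = (45524 - 10092*1/8575)*(-39/17 - 28843) = (45524 - 10092/8575)*(-490370/17) = (390358208/8575)*(-490370/17) = -38283990891392/29155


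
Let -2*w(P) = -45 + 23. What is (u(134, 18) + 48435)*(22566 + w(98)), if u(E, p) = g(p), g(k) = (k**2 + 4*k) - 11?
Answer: 1102209140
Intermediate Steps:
g(k) = -11 + k**2 + 4*k
u(E, p) = -11 + p**2 + 4*p
w(P) = 11 (w(P) = -(-45 + 23)/2 = -1/2*(-22) = 11)
(u(134, 18) + 48435)*(22566 + w(98)) = ((-11 + 18**2 + 4*18) + 48435)*(22566 + 11) = ((-11 + 324 + 72) + 48435)*22577 = (385 + 48435)*22577 = 48820*22577 = 1102209140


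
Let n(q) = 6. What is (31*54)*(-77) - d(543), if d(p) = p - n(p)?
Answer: -129435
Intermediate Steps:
d(p) = -6 + p (d(p) = p - 1*6 = p - 6 = -6 + p)
(31*54)*(-77) - d(543) = (31*54)*(-77) - (-6 + 543) = 1674*(-77) - 1*537 = -128898 - 537 = -129435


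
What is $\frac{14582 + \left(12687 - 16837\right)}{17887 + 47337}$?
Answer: $\frac{1304}{8153} \approx 0.15994$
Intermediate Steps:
$\frac{14582 + \left(12687 - 16837\right)}{17887 + 47337} = \frac{14582 + \left(12687 - 16837\right)}{65224} = \left(14582 - 4150\right) \frac{1}{65224} = 10432 \cdot \frac{1}{65224} = \frac{1304}{8153}$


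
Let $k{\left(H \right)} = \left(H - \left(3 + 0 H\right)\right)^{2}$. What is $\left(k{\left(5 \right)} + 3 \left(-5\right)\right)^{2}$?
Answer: $121$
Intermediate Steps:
$k{\left(H \right)} = \left(-3 + H\right)^{2}$ ($k{\left(H \right)} = \left(H + \left(-3 + 0\right)\right)^{2} = \left(H - 3\right)^{2} = \left(-3 + H\right)^{2}$)
$\left(k{\left(5 \right)} + 3 \left(-5\right)\right)^{2} = \left(\left(-3 + 5\right)^{2} + 3 \left(-5\right)\right)^{2} = \left(2^{2} - 15\right)^{2} = \left(4 - 15\right)^{2} = \left(-11\right)^{2} = 121$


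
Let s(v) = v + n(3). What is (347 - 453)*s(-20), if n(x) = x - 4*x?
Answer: 3074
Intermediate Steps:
n(x) = -3*x
s(v) = -9 + v (s(v) = v - 3*3 = v - 9 = -9 + v)
(347 - 453)*s(-20) = (347 - 453)*(-9 - 20) = -106*(-29) = 3074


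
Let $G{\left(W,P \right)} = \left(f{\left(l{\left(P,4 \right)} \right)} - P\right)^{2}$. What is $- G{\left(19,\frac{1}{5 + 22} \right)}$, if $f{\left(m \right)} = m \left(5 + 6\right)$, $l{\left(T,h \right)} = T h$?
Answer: $- \frac{1849}{729} \approx -2.5364$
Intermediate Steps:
$f{\left(m \right)} = 11 m$ ($f{\left(m \right)} = m 11 = 11 m$)
$G{\left(W,P \right)} = 1849 P^{2}$ ($G{\left(W,P \right)} = \left(11 P 4 - P\right)^{2} = \left(11 \cdot 4 P - P\right)^{2} = \left(44 P - P\right)^{2} = \left(43 P\right)^{2} = 1849 P^{2}$)
$- G{\left(19,\frac{1}{5 + 22} \right)} = - 1849 \left(\frac{1}{5 + 22}\right)^{2} = - 1849 \left(\frac{1}{27}\right)^{2} = - \frac{1849}{729}$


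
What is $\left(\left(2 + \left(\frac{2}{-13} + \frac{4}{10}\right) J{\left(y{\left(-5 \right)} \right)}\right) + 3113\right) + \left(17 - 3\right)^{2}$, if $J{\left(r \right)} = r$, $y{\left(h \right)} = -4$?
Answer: $\frac{215151}{65} \approx 3310.0$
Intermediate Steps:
$\left(\left(2 + \left(\frac{2}{-13} + \frac{4}{10}\right) J{\left(y{\left(-5 \right)} \right)}\right) + 3113\right) + \left(17 - 3\right)^{2} = \left(\left(2 + \left(\frac{2}{-13} + \frac{4}{10}\right) \left(-4\right)\right) + 3113\right) + \left(17 - 3\right)^{2} = \left(\left(2 + \left(2 \left(- \frac{1}{13}\right) + 4 \cdot \frac{1}{10}\right) \left(-4\right)\right) + 3113\right) + 14^{2} = \left(\left(2 + \left(- \frac{2}{13} + \frac{2}{5}\right) \left(-4\right)\right) + 3113\right) + 196 = \left(\left(2 + \frac{16}{65} \left(-4\right)\right) + 3113\right) + 196 = \left(\left(2 - \frac{64}{65}\right) + 3113\right) + 196 = \left(\frac{66}{65} + 3113\right) + 196 = \frac{202411}{65} + 196 = \frac{215151}{65}$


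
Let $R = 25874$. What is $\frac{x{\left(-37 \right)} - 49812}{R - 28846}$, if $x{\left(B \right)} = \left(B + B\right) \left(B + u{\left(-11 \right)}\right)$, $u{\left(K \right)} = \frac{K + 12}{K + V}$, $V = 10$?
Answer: $\frac{11750}{743} \approx 15.814$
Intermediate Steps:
$u{\left(K \right)} = \frac{12 + K}{10 + K}$ ($u{\left(K \right)} = \frac{K + 12}{K + 10} = \frac{12 + K}{10 + K}$)
$x{\left(B \right)} = 2 B \left(-1 + B\right)$ ($x{\left(B \right)} = \left(B + B\right) \left(B + \frac{12 - 11}{10 - 11}\right) = 2 B \left(B + \frac{1}{-1} \cdot 1\right) = 2 B \left(B - 1\right) = 2 B \left(-1 + B\right)$)
$\frac{x{\left(-37 \right)} - 49812}{R - 28846} = \frac{2 \left(-37\right) \left(-1 - 37\right) - 49812}{25874 - 28846} = \frac{2 \left(-37\right) \left(-38\right) - 49812}{-2972} = \left(2812 - 49812\right) \left(- \frac{1}{2972}\right) = \left(-47000\right) \left(- \frac{1}{2972}\right) = \frac{11750}{743}$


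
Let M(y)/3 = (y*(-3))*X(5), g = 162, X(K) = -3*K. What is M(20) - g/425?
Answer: 1147338/425 ≈ 2699.6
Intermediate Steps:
M(y) = 135*y (M(y) = 3*((y*(-3))*(-3*5)) = 3*(-3*y*(-15)) = 3*(45*y) = 135*y)
M(20) - g/425 = 135*20 - 162/425 = 2700 - 162/425 = 1147338/425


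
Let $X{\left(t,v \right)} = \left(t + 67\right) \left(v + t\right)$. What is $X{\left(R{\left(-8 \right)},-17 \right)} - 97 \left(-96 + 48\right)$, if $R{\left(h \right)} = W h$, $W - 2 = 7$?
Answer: $5101$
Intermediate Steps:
$W = 9$ ($W = 2 + 7 = 9$)
$R{\left(h \right)} = 9 h$
$X{\left(t,v \right)} = \left(67 + t\right) \left(t + v\right)$
$X{\left(R{\left(-8 \right)},-17 \right)} - 97 \left(-96 + 48\right) = \left(\left(9 \left(-8\right)\right)^{2} + 67 \cdot 9 \left(-8\right) + 67 \left(-17\right) + 9 \left(-8\right) \left(-17\right)\right) - 97 \left(-96 + 48\right) = \left(\left(-72\right)^{2} + 67 \left(-72\right) - 1139 - -1224\right) - 97 \left(-48\right) = \left(5184 - 4824 - 1139 + 1224\right) - -4656 = 445 + 4656 = 5101$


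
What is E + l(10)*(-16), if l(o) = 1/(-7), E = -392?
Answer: -2728/7 ≈ -389.71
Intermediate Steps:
l(o) = -⅐
E + l(10)*(-16) = -392 - ⅐*(-16) = -392 + 16/7 = -2728/7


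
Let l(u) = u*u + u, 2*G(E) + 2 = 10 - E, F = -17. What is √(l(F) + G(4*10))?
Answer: 16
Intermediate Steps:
G(E) = 4 - E/2 (G(E) = -1 + (10 - E)/2 = -1 + (5 - E/2) = 4 - E/2)
l(u) = u + u² (l(u) = u² + u = u + u²)
√(l(F) + G(4*10)) = √(-17*(1 - 17) + (4 - 2*10)) = √(-17*(-16) + (4 - ½*40)) = √(272 + (4 - 20)) = √(272 - 16) = √256 = 16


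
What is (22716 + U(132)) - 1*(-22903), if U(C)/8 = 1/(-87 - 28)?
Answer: 5246177/115 ≈ 45619.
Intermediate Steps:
U(C) = -8/115 (U(C) = 8/(-87 - 28) = 8/(-115) = 8*(-1/115) = -8/115)
(22716 + U(132)) - 1*(-22903) = (22716 - 8/115) - 1*(-22903) = 2612332/115 + 22903 = 5246177/115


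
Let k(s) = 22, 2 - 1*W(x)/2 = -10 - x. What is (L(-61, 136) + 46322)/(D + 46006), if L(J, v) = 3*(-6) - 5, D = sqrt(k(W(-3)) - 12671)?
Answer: 2130031794/2116564685 - 46299*I*sqrt(12649)/2116564685 ≈ 1.0064 - 0.0024602*I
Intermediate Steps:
W(x) = 24 + 2*x (W(x) = 4 - 2*(-10 - x) = 4 + (20 + 2*x) = 24 + 2*x)
D = I*sqrt(12649) (D = sqrt(22 - 12671) = sqrt(-12649) = I*sqrt(12649) ≈ 112.47*I)
L(J, v) = -23 (L(J, v) = -18 - 5 = -23)
(L(-61, 136) + 46322)/(D + 46006) = (-23 + 46322)/(I*sqrt(12649) + 46006) = 46299/(46006 + I*sqrt(12649))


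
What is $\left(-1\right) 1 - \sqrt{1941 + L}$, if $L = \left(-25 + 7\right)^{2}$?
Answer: $-1 - \sqrt{2265} \approx -48.592$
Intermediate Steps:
$L = 324$ ($L = \left(-18\right)^{2} = 324$)
$\left(-1\right) 1 - \sqrt{1941 + L} = \left(-1\right) 1 - \sqrt{1941 + 324} = -1 - \sqrt{2265}$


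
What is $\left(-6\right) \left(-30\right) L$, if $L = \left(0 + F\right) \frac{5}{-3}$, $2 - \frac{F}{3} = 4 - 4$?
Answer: $-1800$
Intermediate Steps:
$F = 6$ ($F = 6 - 3 \left(4 - 4\right) = 6 - 0 = 6 + 0 = 6$)
$L = -10$ ($L = \left(0 + 6\right) \frac{5}{-3} = 6 \cdot 5 \left(- \frac{1}{3}\right) = 6 \left(- \frac{5}{3}\right) = -10$)
$\left(-6\right) \left(-30\right) L = \left(-6\right) \left(-30\right) \left(-10\right) = 180 \left(-10\right) = -1800$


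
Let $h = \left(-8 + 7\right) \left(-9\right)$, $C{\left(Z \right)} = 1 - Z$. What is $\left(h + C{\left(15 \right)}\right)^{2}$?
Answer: $25$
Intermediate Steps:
$h = 9$ ($h = \left(-1\right) \left(-9\right) = 9$)
$\left(h + C{\left(15 \right)}\right)^{2} = \left(9 + \left(1 - 15\right)\right)^{2} = \left(9 - 14\right)^{2} = \left(-5\right)^{2} = 25$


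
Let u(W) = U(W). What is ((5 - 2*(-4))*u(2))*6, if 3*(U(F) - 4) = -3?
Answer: 234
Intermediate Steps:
U(F) = 3 (U(F) = 4 + (1/3)*(-3) = 4 - 1 = 3)
u(W) = 3
((5 - 2*(-4))*u(2))*6 = ((5 - 2*(-4))*3)*6 = ((5 + 8)*3)*6 = (13*3)*6 = 39*6 = 234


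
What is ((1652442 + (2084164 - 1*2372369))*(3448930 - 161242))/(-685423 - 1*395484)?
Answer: -4485185614056/1080907 ≈ -4.1495e+6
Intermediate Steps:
((1652442 + (2084164 - 1*2372369))*(3448930 - 161242))/(-685423 - 1*395484) = ((1652442 + (2084164 - 2372369))*3287688)/(-685423 - 395484) = ((1652442 - 288205)*3287688)/(-1080907) = (1364237*3287688)*(-1/1080907) = 4485185614056*(-1/1080907) = -4485185614056/1080907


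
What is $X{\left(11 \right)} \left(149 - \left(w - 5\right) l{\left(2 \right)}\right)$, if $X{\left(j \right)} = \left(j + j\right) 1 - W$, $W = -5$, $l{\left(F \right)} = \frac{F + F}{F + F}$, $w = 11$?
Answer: $3861$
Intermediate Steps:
$l{\left(F \right)} = 1$ ($l{\left(F \right)} = \frac{2 F}{2 F} = 2 F \frac{1}{2 F} = 1$)
$X{\left(j \right)} = 5 + 2 j$ ($X{\left(j \right)} = \left(j + j\right) 1 - -5 = 2 j 1 + 5 = 2 j + 5 = 5 + 2 j$)
$X{\left(11 \right)} \left(149 - \left(w - 5\right) l{\left(2 \right)}\right) = \left(5 + 2 \cdot 11\right) \left(149 - \left(11 - 5\right) 1\right) = \left(5 + 22\right) \left(149 - 6 \cdot 1\right) = 27 \left(149 - 6\right) = 27 \cdot 143 = 3861$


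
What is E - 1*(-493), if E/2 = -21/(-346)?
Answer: 85310/173 ≈ 493.12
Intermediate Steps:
E = 21/173 (E = 2*(-21/(-346)) = 2*(-21*(-1/346)) = 2*(21/346) = 21/173 ≈ 0.12139)
E - 1*(-493) = 21/173 - 1*(-493) = 21/173 + 493 = 85310/173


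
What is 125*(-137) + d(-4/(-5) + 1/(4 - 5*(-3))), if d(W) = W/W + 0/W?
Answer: -17124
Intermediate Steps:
d(W) = 1 (d(W) = 1 + 0 = 1)
125*(-137) + d(-4/(-5) + 1/(4 - 5*(-3))) = 125*(-137) + 1 = -17125 + 1 = -17124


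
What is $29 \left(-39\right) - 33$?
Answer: $-1164$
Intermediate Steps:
$29 \left(-39\right) - 33 = -1131 - 33 = -1164$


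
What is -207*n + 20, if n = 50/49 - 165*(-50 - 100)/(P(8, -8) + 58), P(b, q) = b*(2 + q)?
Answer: -25113295/49 ≈ -5.1252e+5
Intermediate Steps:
n = 121325/49 (n = 50/49 - 165*(-50 - 100)/(8*(2 - 8) + 58) = 50*(1/49) - 165*(-150/(8*(-6) + 58)) = 50/49 - 165*(-150/(-48 + 58)) = 50/49 - 165/(10*(-1/150)) = 50/49 - 165/(-1/15) = 50/49 - 165*(-15) = 50/49 + 2475 = 121325/49 ≈ 2476.0)
-207*n + 20 = -207*121325/49 + 20 = -25114275/49 + 20 = -25113295/49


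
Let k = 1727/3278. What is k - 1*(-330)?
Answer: 98497/298 ≈ 330.53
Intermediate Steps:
k = 157/298 (k = 1727*(1/3278) = 157/298 ≈ 0.52685)
k - 1*(-330) = 157/298 - 1*(-330) = 157/298 + 330 = 98497/298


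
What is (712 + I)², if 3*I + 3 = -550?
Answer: 2505889/9 ≈ 2.7843e+5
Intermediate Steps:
I = -553/3 (I = -1 + (⅓)*(-550) = -1 - 550/3 = -553/3 ≈ -184.33)
(712 + I)² = (712 - 553/3)² = (1583/3)² = 2505889/9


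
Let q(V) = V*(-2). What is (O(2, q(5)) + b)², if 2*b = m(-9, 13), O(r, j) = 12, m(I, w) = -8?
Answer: 64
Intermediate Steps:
q(V) = -2*V
b = -4 (b = (½)*(-8) = -4)
(O(2, q(5)) + b)² = (12 - 4)² = 8² = 64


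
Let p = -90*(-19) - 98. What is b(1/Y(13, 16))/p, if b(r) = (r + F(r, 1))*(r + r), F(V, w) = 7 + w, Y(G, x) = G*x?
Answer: 1665/34870784 ≈ 4.7748e-5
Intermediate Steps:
p = 1612 (p = 1710 - 98 = 1612)
b(r) = 2*r*(8 + r) (b(r) = (r + (7 + 1))*(r + r) = (r + 8)*(2*r) = (8 + r)*(2*r) = 2*r*(8 + r))
b(1/Y(13, 16))/p = (2*(8 + 1/(13*16))/((13*16)))/1612 = (2*(8 + 1/208)/208)*(1/1612) = (2*(1/208)*(8 + 1/208))*(1/1612) = (2*(1/208)*(1665/208))*(1/1612) = (1665/21632)*(1/1612) = 1665/34870784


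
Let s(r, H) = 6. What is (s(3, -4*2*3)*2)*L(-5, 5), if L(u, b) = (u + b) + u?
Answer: -60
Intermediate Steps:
L(u, b) = b + 2*u (L(u, b) = (b + u) + u = b + 2*u)
(s(3, -4*2*3)*2)*L(-5, 5) = (6*2)*(5 + 2*(-5)) = 12*(5 - 10) = 12*(-5) = -60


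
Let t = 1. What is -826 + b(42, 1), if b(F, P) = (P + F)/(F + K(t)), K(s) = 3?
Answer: -37127/45 ≈ -825.04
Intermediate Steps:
b(F, P) = (F + P)/(3 + F) (b(F, P) = (P + F)/(F + 3) = (F + P)/(3 + F))
-826 + b(42, 1) = -826 + (42 + 1)/(3 + 42) = -826 + 43/45 = -37127/45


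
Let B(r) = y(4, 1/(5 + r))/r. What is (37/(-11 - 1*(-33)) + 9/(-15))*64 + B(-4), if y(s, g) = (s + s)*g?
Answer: 3698/55 ≈ 67.236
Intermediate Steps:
y(s, g) = 2*g*s (y(s, g) = (2*s)*g = 2*g*s)
B(r) = 8/(r*(5 + r)) (B(r) = (2*4/(5 + r))/r = (8/(5 + r))/r = 8/(r*(5 + r)))
(37/(-11 - 1*(-33)) + 9/(-15))*64 + B(-4) = (37/(-11 - 1*(-33)) + 9/(-15))*64 + 8/(-4*(5 - 4)) = (37/(-11 + 33) + 9*(-1/15))*64 + 8*(-¼)/1 = (37/22 - ⅗)*64 + 8*(-¼)*1 = (37*(1/22) - ⅗)*64 - 2 = (37/22 - ⅗)*64 - 2 = (119/110)*64 - 2 = 3808/55 - 2 = 3698/55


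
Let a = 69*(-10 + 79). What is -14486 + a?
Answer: -9725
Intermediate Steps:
a = 4761 (a = 69*69 = 4761)
-14486 + a = -14486 + 4761 = -9725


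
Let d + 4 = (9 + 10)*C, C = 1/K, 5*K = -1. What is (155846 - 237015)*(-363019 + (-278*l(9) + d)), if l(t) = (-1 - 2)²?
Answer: 29677009780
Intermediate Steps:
K = -⅕ (K = (⅕)*(-1) = -⅕ ≈ -0.20000)
C = -5 (C = 1/(-⅕) = -5)
l(t) = 9 (l(t) = (-3)² = 9)
d = -99 (d = -4 + (9 + 10)*(-5) = -4 + 19*(-5) = -4 - 95 = -99)
(155846 - 237015)*(-363019 + (-278*l(9) + d)) = (155846 - 237015)*(-363019 + (-278*9 - 99)) = -81169*(-363019 + (-2502 - 99)) = -81169*(-363019 - 2601) = -81169*(-365620) = 29677009780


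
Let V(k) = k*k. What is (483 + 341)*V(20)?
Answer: 329600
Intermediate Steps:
V(k) = k²
(483 + 341)*V(20) = (483 + 341)*20² = 824*400 = 329600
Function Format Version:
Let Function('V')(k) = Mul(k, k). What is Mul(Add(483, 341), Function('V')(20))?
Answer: 329600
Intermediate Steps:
Function('V')(k) = Pow(k, 2)
Mul(Add(483, 341), Function('V')(20)) = Mul(Add(483, 341), Pow(20, 2)) = Mul(824, 400) = 329600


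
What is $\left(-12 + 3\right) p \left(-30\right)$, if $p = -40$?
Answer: $-10800$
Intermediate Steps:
$\left(-12 + 3\right) p \left(-30\right) = \left(-12 + 3\right) \left(-40\right) \left(-30\right) = \left(-9\right) \left(-40\right) \left(-30\right) = 360 \left(-30\right) = -10800$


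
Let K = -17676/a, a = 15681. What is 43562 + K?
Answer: 227692682/5227 ≈ 43561.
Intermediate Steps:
K = -5892/5227 (K = -17676/15681 = -17676*1/15681 = -5892/5227 ≈ -1.1272)
43562 + K = 43562 - 5892/5227 = 227692682/5227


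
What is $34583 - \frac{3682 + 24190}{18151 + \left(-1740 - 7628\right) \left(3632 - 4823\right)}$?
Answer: $\frac{386480179065}{11175439} \approx 34583.0$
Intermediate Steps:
$34583 - \frac{3682 + 24190}{18151 + \left(-1740 - 7628\right) \left(3632 - 4823\right)} = 34583 - \frac{27872}{18151 - -11157288} = 34583 - \frac{27872}{18151 + 11157288} = 34583 - \frac{27872}{11175439} = \frac{386480179065}{11175439}$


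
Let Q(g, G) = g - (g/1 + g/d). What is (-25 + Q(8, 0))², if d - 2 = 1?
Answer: 6889/9 ≈ 765.44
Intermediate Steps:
d = 3 (d = 2 + 1 = 3)
Q(g, G) = -g/3 (Q(g, G) = g - (g/1 + g/3) = g - (g*1 + g*(⅓)) = g - (g + g/3) = g - 4*g/3 = -g/3)
(-25 + Q(8, 0))² = (-25 - ⅓*8)² = (-25 - 8/3)² = (-83/3)² = 6889/9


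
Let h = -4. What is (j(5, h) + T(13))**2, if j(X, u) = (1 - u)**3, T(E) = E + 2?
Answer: 19600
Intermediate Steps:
T(E) = 2 + E
(j(5, h) + T(13))**2 = (-(-1 - 4)**3 + (2 + 13))**2 = (-1*(-5)**3 + 15)**2 = (-1*(-125) + 15)**2 = (125 + 15)**2 = 140**2 = 19600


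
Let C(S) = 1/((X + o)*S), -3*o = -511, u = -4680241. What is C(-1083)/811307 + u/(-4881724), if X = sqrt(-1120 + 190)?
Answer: 52772402689990607539/55044239121688688324 + 3*I*sqrt(930)/78929016440057 ≈ 0.95873 + 1.1591e-12*I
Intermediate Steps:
o = 511/3 (o = -1/3*(-511) = 511/3 ≈ 170.33)
X = I*sqrt(930) (X = sqrt(-930) = I*sqrt(930) ≈ 30.496*I)
C(S) = 1/(S*(511/3 + I*sqrt(930))) (C(S) = 1/((I*sqrt(930) + 511/3)*S) = 1/((511/3 + I*sqrt(930))*S) = 1/(S*(511/3 + I*sqrt(930))))
C(-1083)/811307 + u/(-4881724) = (3/(-1083*(511 + 3*I*sqrt(930))))/811307 - 4680241/(-4881724) = (3*(-1/1083)/(511 + 3*I*sqrt(930)))*(1/811307) - 4680241*(-1/4881724) = -1/(361*(511 + 3*I*sqrt(930)))*(1/811307) + 4680241/4881724 = -1/(292881827*(511 + 3*I*sqrt(930))) + 4680241/4881724 = 4680241/4881724 - 1/(292881827*(511 + 3*I*sqrt(930)))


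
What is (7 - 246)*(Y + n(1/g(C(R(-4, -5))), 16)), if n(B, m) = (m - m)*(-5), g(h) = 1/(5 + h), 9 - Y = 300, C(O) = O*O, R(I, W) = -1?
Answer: 69549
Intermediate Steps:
C(O) = O**2
Y = -291 (Y = 9 - 1*300 = 9 - 300 = -291)
n(B, m) = 0 (n(B, m) = 0*(-5) = 0)
(7 - 246)*(Y + n(1/g(C(R(-4, -5))), 16)) = (7 - 246)*(-291 + 0) = -239*(-291) = 69549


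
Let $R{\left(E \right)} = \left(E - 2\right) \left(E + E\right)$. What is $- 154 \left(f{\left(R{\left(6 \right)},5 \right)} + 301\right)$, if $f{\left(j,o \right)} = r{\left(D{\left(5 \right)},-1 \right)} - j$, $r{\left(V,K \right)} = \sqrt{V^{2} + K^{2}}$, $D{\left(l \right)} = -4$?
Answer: $-38962 - 154 \sqrt{17} \approx -39597.0$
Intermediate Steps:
$R{\left(E \right)} = 2 E \left(-2 + E\right)$ ($R{\left(E \right)} = \left(-2 + E\right) 2 E = 2 E \left(-2 + E\right)$)
$r{\left(V,K \right)} = \sqrt{K^{2} + V^{2}}$
$f{\left(j,o \right)} = \sqrt{17} - j$ ($f{\left(j,o \right)} = \sqrt{\left(-1\right)^{2} + \left(-4\right)^{2}} - j = \sqrt{1 + 16} - j = \sqrt{17} - j$)
$- 154 \left(f{\left(R{\left(6 \right)},5 \right)} + 301\right) = - 154 \left(\left(\sqrt{17} - 2 \cdot 6 \left(-2 + 6\right)\right) + 301\right) = - 154 \left(\left(\sqrt{17} - 2 \cdot 6 \cdot 4\right) + 301\right) = - 154 \left(\left(\sqrt{17} - 48\right) + 301\right) = - 154 \left(\left(-48 + \sqrt{17}\right) + 301\right) = - 154 \left(253 + \sqrt{17}\right) = -38962 - 154 \sqrt{17}$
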